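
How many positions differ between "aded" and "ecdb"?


Comparing "aded" and "ecdb" position by position:
  Position 0: 'a' vs 'e' => DIFFER
  Position 1: 'd' vs 'c' => DIFFER
  Position 2: 'e' vs 'd' => DIFFER
  Position 3: 'd' vs 'b' => DIFFER
Positions that differ: 4

4


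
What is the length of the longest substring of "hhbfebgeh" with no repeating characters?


Input: "hhbfebgeh"
Sliding window (track last position of each char):
  Position 0 ('h'): window [0,0] length 1 -- new best
  Position 1 ('h'): repeat (last at 0), move window start to 1
  Position 1 ('h'): window [1,1] length 1
  Position 2 ('b'): window [1,2] length 2 -- new best
  Position 3 ('f'): window [1,3] length 3 -- new best
  Position 4 ('e'): window [1,4] length 4 -- new best
  Position 5 ('b'): repeat (last at 2), move window start to 3
  Position 5 ('b'): window [3,5] length 3
  Position 6 ('g'): window [3,6] length 4
  Position 7 ('e'): repeat (last at 4), move window start to 5
  Position 7 ('e'): window [5,7] length 3
  Position 8 ('h'): window [5,8] length 4
Longest substring with no repeats: "hbfe" with length 4

4


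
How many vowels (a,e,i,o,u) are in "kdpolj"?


Input: kdpolj
Checking each character:
  'k' at position 0: consonant
  'd' at position 1: consonant
  'p' at position 2: consonant
  'o' at position 3: vowel (running total: 1)
  'l' at position 4: consonant
  'j' at position 5: consonant
Total vowels: 1

1


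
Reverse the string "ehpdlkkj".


Input: ehpdlkkj
Reading characters right to left:
  Position 7: 'j'
  Position 6: 'k'
  Position 5: 'k'
  Position 4: 'l'
  Position 3: 'd'
  Position 2: 'p'
  Position 1: 'h'
  Position 0: 'e'
Reversed: jkkldphe

jkkldphe


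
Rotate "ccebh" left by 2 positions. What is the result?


Input: "ccebh", rotate left by 2
First 2 characters: "cc"
Remaining characters: "ebh"
Concatenate remaining + first: "ebh" + "cc" = "ebhcc"

ebhcc


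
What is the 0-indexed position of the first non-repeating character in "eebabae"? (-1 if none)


Input: eebabae
Character frequencies:
  'a': 2
  'b': 2
  'e': 3
Scanning left to right for freq == 1:
  Position 0 ('e'): freq=3, skip
  Position 1 ('e'): freq=3, skip
  Position 2 ('b'): freq=2, skip
  Position 3 ('a'): freq=2, skip
  Position 4 ('b'): freq=2, skip
  Position 5 ('a'): freq=2, skip
  Position 6 ('e'): freq=3, skip
  No unique character found => answer = -1

-1


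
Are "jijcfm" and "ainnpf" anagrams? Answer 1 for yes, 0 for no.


Strings: "jijcfm", "ainnpf"
Sorted first:  cfijjm
Sorted second: afinnp
Differ at position 0: 'c' vs 'a' => not anagrams

0


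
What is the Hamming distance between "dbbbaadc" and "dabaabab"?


Comparing "dbbbaadc" and "dabaabab" position by position:
  Position 0: 'd' vs 'd' => same
  Position 1: 'b' vs 'a' => differ
  Position 2: 'b' vs 'b' => same
  Position 3: 'b' vs 'a' => differ
  Position 4: 'a' vs 'a' => same
  Position 5: 'a' vs 'b' => differ
  Position 6: 'd' vs 'a' => differ
  Position 7: 'c' vs 'b' => differ
Total differences (Hamming distance): 5

5


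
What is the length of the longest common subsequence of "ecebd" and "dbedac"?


LCS of "ecebd" and "dbedac"
DP table:
           d    b    e    d    a    c
      0    0    0    0    0    0    0
  e   0    0    0    1    1    1    1
  c   0    0    0    1    1    1    2
  e   0    0    0    1    1    1    2
  b   0    0    1    1    1    1    2
  d   0    1    1    1    2    2    2
LCS length = dp[5][6] = 2

2


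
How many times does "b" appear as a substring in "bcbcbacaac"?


Searching for "b" in "bcbcbacaac"
Scanning each position:
  Position 0: "b" => MATCH
  Position 1: "c" => no
  Position 2: "b" => MATCH
  Position 3: "c" => no
  Position 4: "b" => MATCH
  Position 5: "a" => no
  Position 6: "c" => no
  Position 7: "a" => no
  Position 8: "a" => no
  Position 9: "c" => no
Total occurrences: 3

3


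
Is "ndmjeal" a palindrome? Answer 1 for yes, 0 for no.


Input: ndmjeal
Reversed: laejmdn
  Compare pos 0 ('n') with pos 6 ('l'): MISMATCH
  Compare pos 1 ('d') with pos 5 ('a'): MISMATCH
  Compare pos 2 ('m') with pos 4 ('e'): MISMATCH
Result: not a palindrome

0


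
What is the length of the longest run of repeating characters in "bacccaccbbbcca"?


Input: "bacccaccbbbcca"
Scanning for longest run:
  Position 1 ('a'): new char, reset run to 1
  Position 2 ('c'): new char, reset run to 1
  Position 3 ('c'): continues run of 'c', length=2
  Position 4 ('c'): continues run of 'c', length=3
  Position 5 ('a'): new char, reset run to 1
  Position 6 ('c'): new char, reset run to 1
  Position 7 ('c'): continues run of 'c', length=2
  Position 8 ('b'): new char, reset run to 1
  Position 9 ('b'): continues run of 'b', length=2
  Position 10 ('b'): continues run of 'b', length=3
  Position 11 ('c'): new char, reset run to 1
  Position 12 ('c'): continues run of 'c', length=2
  Position 13 ('a'): new char, reset run to 1
Longest run: 'c' with length 3

3


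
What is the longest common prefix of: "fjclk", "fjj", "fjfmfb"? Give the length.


Words: fjclk, fjj, fjfmfb
  Position 0: all 'f' => match
  Position 1: all 'j' => match
  Position 2: ('c', 'j', 'f') => mismatch, stop
LCP = "fj" (length 2)

2


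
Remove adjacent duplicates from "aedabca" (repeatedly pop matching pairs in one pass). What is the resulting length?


Input: aedabca
Stack-based adjacent duplicate removal:
  Read 'a': push. Stack: a
  Read 'e': push. Stack: ae
  Read 'd': push. Stack: aed
  Read 'a': push. Stack: aeda
  Read 'b': push. Stack: aedab
  Read 'c': push. Stack: aedabc
  Read 'a': push. Stack: aedabca
Final stack: "aedabca" (length 7)

7


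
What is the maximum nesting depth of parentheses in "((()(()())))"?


Input: "((()(()())))"
Tracking depth:
  Position 0 '(': depth becomes 1
  Position 1 '(': depth becomes 2
  Position 2 '(': depth becomes 3
  Position 3 ')': depth becomes 2
  Position 4 '(': depth becomes 3
  Position 5 '(': depth becomes 4
  Position 6 ')': depth becomes 3
  Position 7 '(': depth becomes 4
  Position 8 ')': depth becomes 3
  Position 9 ')': depth becomes 2
  Position 10 ')': depth becomes 1
  Position 11 ')': depth becomes 0
Maximum depth reached: 4

4


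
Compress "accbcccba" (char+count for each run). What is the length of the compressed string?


Input: accbcccba
Runs:
  'a' x 1 => "a1"
  'c' x 2 => "c2"
  'b' x 1 => "b1"
  'c' x 3 => "c3"
  'b' x 1 => "b1"
  'a' x 1 => "a1"
Compressed: "a1c2b1c3b1a1"
Compressed length: 12

12


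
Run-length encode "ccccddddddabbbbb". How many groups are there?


Input: ccccddddddabbbbb
Scanning for consecutive runs:
  Group 1: 'c' x 4 (positions 0-3)
  Group 2: 'd' x 6 (positions 4-9)
  Group 3: 'a' x 1 (positions 10-10)
  Group 4: 'b' x 5 (positions 11-15)
Total groups: 4

4


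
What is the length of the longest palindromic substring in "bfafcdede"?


Input: "bfafcdede"
Checking substrings for palindromes:
  [1:4] "faf" (len 3) => palindrome
  [5:8] "ded" (len 3) => palindrome
  [6:9] "ede" (len 3) => palindrome
Longest palindromic substring: "faf" with length 3

3


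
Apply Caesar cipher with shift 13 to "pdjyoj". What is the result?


Caesar cipher: shift "pdjyoj" by 13
  'p' (pos 15) + 13 = pos 2 = 'c'
  'd' (pos 3) + 13 = pos 16 = 'q'
  'j' (pos 9) + 13 = pos 22 = 'w'
  'y' (pos 24) + 13 = pos 11 = 'l'
  'o' (pos 14) + 13 = pos 1 = 'b'
  'j' (pos 9) + 13 = pos 22 = 'w'
Result: cqwlbw

cqwlbw


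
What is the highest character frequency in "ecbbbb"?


Input: ecbbbb
Character counts:
  'b': 4
  'c': 1
  'e': 1
Maximum frequency: 4

4


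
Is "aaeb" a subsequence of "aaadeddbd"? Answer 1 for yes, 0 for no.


Check if "aaeb" is a subsequence of "aaadeddbd"
Greedy scan:
  Position 0 ('a'): matches sub[0] = 'a'
  Position 1 ('a'): matches sub[1] = 'a'
  Position 2 ('a'): no match needed
  Position 3 ('d'): no match needed
  Position 4 ('e'): matches sub[2] = 'e'
  Position 5 ('d'): no match needed
  Position 6 ('d'): no match needed
  Position 7 ('b'): matches sub[3] = 'b'
  Position 8 ('d'): no match needed
All 4 characters matched => is a subsequence

1


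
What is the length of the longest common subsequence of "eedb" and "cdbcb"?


LCS of "eedb" and "cdbcb"
DP table:
           c    d    b    c    b
      0    0    0    0    0    0
  e   0    0    0    0    0    0
  e   0    0    0    0    0    0
  d   0    0    1    1    1    1
  b   0    0    1    2    2    2
LCS length = dp[4][5] = 2

2


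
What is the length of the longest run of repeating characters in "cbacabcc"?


Input: "cbacabcc"
Scanning for longest run:
  Position 1 ('b'): new char, reset run to 1
  Position 2 ('a'): new char, reset run to 1
  Position 3 ('c'): new char, reset run to 1
  Position 4 ('a'): new char, reset run to 1
  Position 5 ('b'): new char, reset run to 1
  Position 6 ('c'): new char, reset run to 1
  Position 7 ('c'): continues run of 'c', length=2
Longest run: 'c' with length 2

2


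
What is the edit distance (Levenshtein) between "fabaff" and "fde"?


Computing edit distance: "fabaff" -> "fde"
DP table:
           f    d    e
      0    1    2    3
  f   1    0    1    2
  a   2    1    1    2
  b   3    2    2    2
  a   4    3    3    3
  f   5    4    4    4
  f   6    5    5    5
Edit distance = dp[6][3] = 5

5


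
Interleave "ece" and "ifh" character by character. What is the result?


Interleaving "ece" and "ifh":
  Position 0: 'e' from first, 'i' from second => "ei"
  Position 1: 'c' from first, 'f' from second => "cf"
  Position 2: 'e' from first, 'h' from second => "eh"
Result: eicfeh

eicfeh


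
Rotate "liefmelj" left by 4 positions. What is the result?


Input: "liefmelj", rotate left by 4
First 4 characters: "lief"
Remaining characters: "melj"
Concatenate remaining + first: "melj" + "lief" = "meljlief"

meljlief


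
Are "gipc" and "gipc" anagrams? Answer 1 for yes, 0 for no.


Strings: "gipc", "gipc"
Sorted first:  cgip
Sorted second: cgip
Sorted forms match => anagrams

1


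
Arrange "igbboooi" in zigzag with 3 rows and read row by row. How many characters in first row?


Zigzag "igbboooi" into 3 rows:
Placing characters:
  'i' => row 0
  'g' => row 1
  'b' => row 2
  'b' => row 1
  'o' => row 0
  'o' => row 1
  'o' => row 2
  'i' => row 1
Rows:
  Row 0: "io"
  Row 1: "gboi"
  Row 2: "bo"
First row length: 2

2


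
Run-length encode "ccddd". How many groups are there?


Input: ccddd
Scanning for consecutive runs:
  Group 1: 'c' x 2 (positions 0-1)
  Group 2: 'd' x 3 (positions 2-4)
Total groups: 2

2


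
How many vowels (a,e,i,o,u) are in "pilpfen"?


Input: pilpfen
Checking each character:
  'p' at position 0: consonant
  'i' at position 1: vowel (running total: 1)
  'l' at position 2: consonant
  'p' at position 3: consonant
  'f' at position 4: consonant
  'e' at position 5: vowel (running total: 2)
  'n' at position 6: consonant
Total vowels: 2

2


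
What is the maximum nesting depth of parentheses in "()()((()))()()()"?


Input: "()()((()))()()()"
Tracking depth:
  Position 0 '(': depth becomes 1
  Position 1 ')': depth becomes 0
  Position 2 '(': depth becomes 1
  Position 3 ')': depth becomes 0
  Position 4 '(': depth becomes 1
  Position 5 '(': depth becomes 2
  Position 6 '(': depth becomes 3
  Position 7 ')': depth becomes 2
  Position 8 ')': depth becomes 1
  Position 9 ')': depth becomes 0
  Position 10 '(': depth becomes 1
  Position 11 ')': depth becomes 0
  Position 12 '(': depth becomes 1
  Position 13 ')': depth becomes 0
  Position 14 '(': depth becomes 1
  Position 15 ')': depth becomes 0
Maximum depth reached: 3

3


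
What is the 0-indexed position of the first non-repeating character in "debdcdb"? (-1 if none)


Input: debdcdb
Character frequencies:
  'b': 2
  'c': 1
  'd': 3
  'e': 1
Scanning left to right for freq == 1:
  Position 0 ('d'): freq=3, skip
  Position 1 ('e'): unique! => answer = 1

1


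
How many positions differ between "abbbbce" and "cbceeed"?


Comparing "abbbbce" and "cbceeed" position by position:
  Position 0: 'a' vs 'c' => DIFFER
  Position 1: 'b' vs 'b' => same
  Position 2: 'b' vs 'c' => DIFFER
  Position 3: 'b' vs 'e' => DIFFER
  Position 4: 'b' vs 'e' => DIFFER
  Position 5: 'c' vs 'e' => DIFFER
  Position 6: 'e' vs 'd' => DIFFER
Positions that differ: 6

6


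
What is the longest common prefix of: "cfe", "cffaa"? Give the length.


Words: cfe, cffaa
  Position 0: all 'c' => match
  Position 1: all 'f' => match
  Position 2: ('e', 'f') => mismatch, stop
LCP = "cf" (length 2)

2


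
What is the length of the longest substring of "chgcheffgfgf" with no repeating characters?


Input: "chgcheffgfgf"
Sliding window (track last position of each char):
  Position 0 ('c'): window [0,0] length 1 -- new best
  Position 1 ('h'): window [0,1] length 2 -- new best
  Position 2 ('g'): window [0,2] length 3 -- new best
  Position 3 ('c'): repeat (last at 0), move window start to 1
  Position 3 ('c'): window [1,3] length 3
  Position 4 ('h'): repeat (last at 1), move window start to 2
  Position 4 ('h'): window [2,4] length 3
  Position 5 ('e'): window [2,5] length 4 -- new best
  Position 6 ('f'): window [2,6] length 5 -- new best
  Position 7 ('f'): repeat (last at 6), move window start to 7
  Position 7 ('f'): window [7,7] length 1
  Position 8 ('g'): window [7,8] length 2
  Position 9 ('f'): repeat (last at 7), move window start to 8
  Position 9 ('f'): window [8,9] length 2
  Position 10 ('g'): repeat (last at 8), move window start to 9
  Position 10 ('g'): window [9,10] length 2
  Position 11 ('f'): repeat (last at 9), move window start to 10
  Position 11 ('f'): window [10,11] length 2
Longest substring with no repeats: "gchef" with length 5

5


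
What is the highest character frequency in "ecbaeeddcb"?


Input: ecbaeeddcb
Character counts:
  'a': 1
  'b': 2
  'c': 2
  'd': 2
  'e': 3
Maximum frequency: 3

3


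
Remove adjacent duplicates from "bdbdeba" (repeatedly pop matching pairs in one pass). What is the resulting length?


Input: bdbdeba
Stack-based adjacent duplicate removal:
  Read 'b': push. Stack: b
  Read 'd': push. Stack: bd
  Read 'b': push. Stack: bdb
  Read 'd': push. Stack: bdbd
  Read 'e': push. Stack: bdbde
  Read 'b': push. Stack: bdbdeb
  Read 'a': push. Stack: bdbdeba
Final stack: "bdbdeba" (length 7)

7


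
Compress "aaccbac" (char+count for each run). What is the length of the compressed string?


Input: aaccbac
Runs:
  'a' x 2 => "a2"
  'c' x 2 => "c2"
  'b' x 1 => "b1"
  'a' x 1 => "a1"
  'c' x 1 => "c1"
Compressed: "a2c2b1a1c1"
Compressed length: 10

10


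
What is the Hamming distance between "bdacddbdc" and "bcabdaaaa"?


Comparing "bdacddbdc" and "bcabdaaaa" position by position:
  Position 0: 'b' vs 'b' => same
  Position 1: 'd' vs 'c' => differ
  Position 2: 'a' vs 'a' => same
  Position 3: 'c' vs 'b' => differ
  Position 4: 'd' vs 'd' => same
  Position 5: 'd' vs 'a' => differ
  Position 6: 'b' vs 'a' => differ
  Position 7: 'd' vs 'a' => differ
  Position 8: 'c' vs 'a' => differ
Total differences (Hamming distance): 6

6


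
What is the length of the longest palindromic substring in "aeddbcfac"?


Input: "aeddbcfac"
Checking substrings for palindromes:
  [2:4] "dd" (len 2) => palindrome
Longest palindromic substring: "dd" with length 2

2


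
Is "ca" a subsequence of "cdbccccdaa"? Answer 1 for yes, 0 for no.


Check if "ca" is a subsequence of "cdbccccdaa"
Greedy scan:
  Position 0 ('c'): matches sub[0] = 'c'
  Position 1 ('d'): no match needed
  Position 2 ('b'): no match needed
  Position 3 ('c'): no match needed
  Position 4 ('c'): no match needed
  Position 5 ('c'): no match needed
  Position 6 ('c'): no match needed
  Position 7 ('d'): no match needed
  Position 8 ('a'): matches sub[1] = 'a'
  Position 9 ('a'): no match needed
All 2 characters matched => is a subsequence

1


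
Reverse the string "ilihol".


Input: ilihol
Reading characters right to left:
  Position 5: 'l'
  Position 4: 'o'
  Position 3: 'h'
  Position 2: 'i'
  Position 1: 'l'
  Position 0: 'i'
Reversed: lohili

lohili


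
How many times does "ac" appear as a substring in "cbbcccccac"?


Searching for "ac" in "cbbcccccac"
Scanning each position:
  Position 0: "cb" => no
  Position 1: "bb" => no
  Position 2: "bc" => no
  Position 3: "cc" => no
  Position 4: "cc" => no
  Position 5: "cc" => no
  Position 6: "cc" => no
  Position 7: "ca" => no
  Position 8: "ac" => MATCH
Total occurrences: 1

1


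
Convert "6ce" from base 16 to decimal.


Input: "6ce" in base 16
Positional expansion:
  Digit '6' (value 6) x 16^2 = 1536
  Digit 'c' (value 12) x 16^1 = 192
  Digit 'e' (value 14) x 16^0 = 14
Sum = 1742

1742


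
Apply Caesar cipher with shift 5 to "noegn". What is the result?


Caesar cipher: shift "noegn" by 5
  'n' (pos 13) + 5 = pos 18 = 's'
  'o' (pos 14) + 5 = pos 19 = 't'
  'e' (pos 4) + 5 = pos 9 = 'j'
  'g' (pos 6) + 5 = pos 11 = 'l'
  'n' (pos 13) + 5 = pos 18 = 's'
Result: stjls

stjls


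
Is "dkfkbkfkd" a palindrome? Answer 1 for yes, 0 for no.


Input: dkfkbkfkd
Reversed: dkfkbkfkd
  Compare pos 0 ('d') with pos 8 ('d'): match
  Compare pos 1 ('k') with pos 7 ('k'): match
  Compare pos 2 ('f') with pos 6 ('f'): match
  Compare pos 3 ('k') with pos 5 ('k'): match
Result: palindrome

1


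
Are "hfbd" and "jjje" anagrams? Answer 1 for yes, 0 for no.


Strings: "hfbd", "jjje"
Sorted first:  bdfh
Sorted second: ejjj
Differ at position 0: 'b' vs 'e' => not anagrams

0


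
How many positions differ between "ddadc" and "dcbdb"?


Comparing "ddadc" and "dcbdb" position by position:
  Position 0: 'd' vs 'd' => same
  Position 1: 'd' vs 'c' => DIFFER
  Position 2: 'a' vs 'b' => DIFFER
  Position 3: 'd' vs 'd' => same
  Position 4: 'c' vs 'b' => DIFFER
Positions that differ: 3

3


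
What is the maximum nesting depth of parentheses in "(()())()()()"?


Input: "(()())()()()"
Tracking depth:
  Position 0 '(': depth becomes 1
  Position 1 '(': depth becomes 2
  Position 2 ')': depth becomes 1
  Position 3 '(': depth becomes 2
  Position 4 ')': depth becomes 1
  Position 5 ')': depth becomes 0
  Position 6 '(': depth becomes 1
  Position 7 ')': depth becomes 0
  Position 8 '(': depth becomes 1
  Position 9 ')': depth becomes 0
  Position 10 '(': depth becomes 1
  Position 11 ')': depth becomes 0
Maximum depth reached: 2

2


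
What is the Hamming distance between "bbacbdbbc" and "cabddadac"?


Comparing "bbacbdbbc" and "cabddadac" position by position:
  Position 0: 'b' vs 'c' => differ
  Position 1: 'b' vs 'a' => differ
  Position 2: 'a' vs 'b' => differ
  Position 3: 'c' vs 'd' => differ
  Position 4: 'b' vs 'd' => differ
  Position 5: 'd' vs 'a' => differ
  Position 6: 'b' vs 'd' => differ
  Position 7: 'b' vs 'a' => differ
  Position 8: 'c' vs 'c' => same
Total differences (Hamming distance): 8

8


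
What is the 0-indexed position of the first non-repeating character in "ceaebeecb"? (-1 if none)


Input: ceaebeecb
Character frequencies:
  'a': 1
  'b': 2
  'c': 2
  'e': 4
Scanning left to right for freq == 1:
  Position 0 ('c'): freq=2, skip
  Position 1 ('e'): freq=4, skip
  Position 2 ('a'): unique! => answer = 2

2


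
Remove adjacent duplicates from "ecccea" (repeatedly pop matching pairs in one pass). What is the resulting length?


Input: ecccea
Stack-based adjacent duplicate removal:
  Read 'e': push. Stack: e
  Read 'c': push. Stack: ec
  Read 'c': matches stack top 'c' => pop. Stack: e
  Read 'c': push. Stack: ec
  Read 'e': push. Stack: ece
  Read 'a': push. Stack: ecea
Final stack: "ecea" (length 4)

4


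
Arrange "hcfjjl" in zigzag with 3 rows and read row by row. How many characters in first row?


Zigzag "hcfjjl" into 3 rows:
Placing characters:
  'h' => row 0
  'c' => row 1
  'f' => row 2
  'j' => row 1
  'j' => row 0
  'l' => row 1
Rows:
  Row 0: "hj"
  Row 1: "cjl"
  Row 2: "f"
First row length: 2

2


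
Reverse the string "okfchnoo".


Input: okfchnoo
Reading characters right to left:
  Position 7: 'o'
  Position 6: 'o'
  Position 5: 'n'
  Position 4: 'h'
  Position 3: 'c'
  Position 2: 'f'
  Position 1: 'k'
  Position 0: 'o'
Reversed: oonhcfko

oonhcfko


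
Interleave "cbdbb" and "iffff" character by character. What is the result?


Interleaving "cbdbb" and "iffff":
  Position 0: 'c' from first, 'i' from second => "ci"
  Position 1: 'b' from first, 'f' from second => "bf"
  Position 2: 'd' from first, 'f' from second => "df"
  Position 3: 'b' from first, 'f' from second => "bf"
  Position 4: 'b' from first, 'f' from second => "bf"
Result: cibfdfbfbf

cibfdfbfbf


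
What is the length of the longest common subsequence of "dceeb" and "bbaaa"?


LCS of "dceeb" and "bbaaa"
DP table:
           b    b    a    a    a
      0    0    0    0    0    0
  d   0    0    0    0    0    0
  c   0    0    0    0    0    0
  e   0    0    0    0    0    0
  e   0    0    0    0    0    0
  b   0    1    1    1    1    1
LCS length = dp[5][5] = 1

1


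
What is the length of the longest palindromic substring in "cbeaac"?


Input: "cbeaac"
Checking substrings for palindromes:
  [3:5] "aa" (len 2) => palindrome
Longest palindromic substring: "aa" with length 2

2


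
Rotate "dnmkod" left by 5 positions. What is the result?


Input: "dnmkod", rotate left by 5
First 5 characters: "dnmko"
Remaining characters: "d"
Concatenate remaining + first: "d" + "dnmko" = "ddnmko"

ddnmko


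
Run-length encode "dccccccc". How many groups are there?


Input: dccccccc
Scanning for consecutive runs:
  Group 1: 'd' x 1 (positions 0-0)
  Group 2: 'c' x 7 (positions 1-7)
Total groups: 2

2


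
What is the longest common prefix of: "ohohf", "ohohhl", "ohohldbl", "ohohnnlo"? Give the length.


Words: ohohf, ohohhl, ohohldbl, ohohnnlo
  Position 0: all 'o' => match
  Position 1: all 'h' => match
  Position 2: all 'o' => match
  Position 3: all 'h' => match
  Position 4: ('f', 'h', 'l', 'n') => mismatch, stop
LCP = "ohoh" (length 4)

4


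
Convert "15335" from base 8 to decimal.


Input: "15335" in base 8
Positional expansion:
  Digit '1' (value 1) x 8^4 = 4096
  Digit '5' (value 5) x 8^3 = 2560
  Digit '3' (value 3) x 8^2 = 192
  Digit '3' (value 3) x 8^1 = 24
  Digit '5' (value 5) x 8^0 = 5
Sum = 6877

6877


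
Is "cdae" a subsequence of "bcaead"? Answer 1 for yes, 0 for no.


Check if "cdae" is a subsequence of "bcaead"
Greedy scan:
  Position 0 ('b'): no match needed
  Position 1 ('c'): matches sub[0] = 'c'
  Position 2 ('a'): no match needed
  Position 3 ('e'): no match needed
  Position 4 ('a'): no match needed
  Position 5 ('d'): matches sub[1] = 'd'
Only matched 2/4 characters => not a subsequence

0


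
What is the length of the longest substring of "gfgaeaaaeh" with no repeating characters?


Input: "gfgaeaaaeh"
Sliding window (track last position of each char):
  Position 0 ('g'): window [0,0] length 1 -- new best
  Position 1 ('f'): window [0,1] length 2 -- new best
  Position 2 ('g'): repeat (last at 0), move window start to 1
  Position 2 ('g'): window [1,2] length 2
  Position 3 ('a'): window [1,3] length 3 -- new best
  Position 4 ('e'): window [1,4] length 4 -- new best
  Position 5 ('a'): repeat (last at 3), move window start to 4
  Position 5 ('a'): window [4,5] length 2
  Position 6 ('a'): repeat (last at 5), move window start to 6
  Position 6 ('a'): window [6,6] length 1
  Position 7 ('a'): repeat (last at 6), move window start to 7
  Position 7 ('a'): window [7,7] length 1
  Position 8 ('e'): window [7,8] length 2
  Position 9 ('h'): window [7,9] length 3
Longest substring with no repeats: "fgae" with length 4

4


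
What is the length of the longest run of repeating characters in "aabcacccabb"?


Input: "aabcacccabb"
Scanning for longest run:
  Position 1 ('a'): continues run of 'a', length=2
  Position 2 ('b'): new char, reset run to 1
  Position 3 ('c'): new char, reset run to 1
  Position 4 ('a'): new char, reset run to 1
  Position 5 ('c'): new char, reset run to 1
  Position 6 ('c'): continues run of 'c', length=2
  Position 7 ('c'): continues run of 'c', length=3
  Position 8 ('a'): new char, reset run to 1
  Position 9 ('b'): new char, reset run to 1
  Position 10 ('b'): continues run of 'b', length=2
Longest run: 'c' with length 3

3


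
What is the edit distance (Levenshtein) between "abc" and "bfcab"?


Computing edit distance: "abc" -> "bfcab"
DP table:
           b    f    c    a    b
      0    1    2    3    4    5
  a   1    1    2    3    3    4
  b   2    1    2    3    4    3
  c   3    2    2    2    3    4
Edit distance = dp[3][5] = 4

4


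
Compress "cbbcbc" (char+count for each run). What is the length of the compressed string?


Input: cbbcbc
Runs:
  'c' x 1 => "c1"
  'b' x 2 => "b2"
  'c' x 1 => "c1"
  'b' x 1 => "b1"
  'c' x 1 => "c1"
Compressed: "c1b2c1b1c1"
Compressed length: 10

10


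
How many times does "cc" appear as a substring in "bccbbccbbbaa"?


Searching for "cc" in "bccbbccbbbaa"
Scanning each position:
  Position 0: "bc" => no
  Position 1: "cc" => MATCH
  Position 2: "cb" => no
  Position 3: "bb" => no
  Position 4: "bc" => no
  Position 5: "cc" => MATCH
  Position 6: "cb" => no
  Position 7: "bb" => no
  Position 8: "bb" => no
  Position 9: "ba" => no
  Position 10: "aa" => no
Total occurrences: 2

2


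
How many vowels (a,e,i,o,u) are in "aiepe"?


Input: aiepe
Checking each character:
  'a' at position 0: vowel (running total: 1)
  'i' at position 1: vowel (running total: 2)
  'e' at position 2: vowel (running total: 3)
  'p' at position 3: consonant
  'e' at position 4: vowel (running total: 4)
Total vowels: 4

4


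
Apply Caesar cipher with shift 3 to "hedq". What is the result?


Caesar cipher: shift "hedq" by 3
  'h' (pos 7) + 3 = pos 10 = 'k'
  'e' (pos 4) + 3 = pos 7 = 'h'
  'd' (pos 3) + 3 = pos 6 = 'g'
  'q' (pos 16) + 3 = pos 19 = 't'
Result: khgt

khgt


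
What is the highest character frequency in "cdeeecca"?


Input: cdeeecca
Character counts:
  'a': 1
  'c': 3
  'd': 1
  'e': 3
Maximum frequency: 3

3


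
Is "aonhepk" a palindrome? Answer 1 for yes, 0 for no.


Input: aonhepk
Reversed: kpehnoa
  Compare pos 0 ('a') with pos 6 ('k'): MISMATCH
  Compare pos 1 ('o') with pos 5 ('p'): MISMATCH
  Compare pos 2 ('n') with pos 4 ('e'): MISMATCH
Result: not a palindrome

0


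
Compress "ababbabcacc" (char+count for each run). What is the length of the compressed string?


Input: ababbabcacc
Runs:
  'a' x 1 => "a1"
  'b' x 1 => "b1"
  'a' x 1 => "a1"
  'b' x 2 => "b2"
  'a' x 1 => "a1"
  'b' x 1 => "b1"
  'c' x 1 => "c1"
  'a' x 1 => "a1"
  'c' x 2 => "c2"
Compressed: "a1b1a1b2a1b1c1a1c2"
Compressed length: 18

18


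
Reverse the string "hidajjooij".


Input: hidajjooij
Reading characters right to left:
  Position 9: 'j'
  Position 8: 'i'
  Position 7: 'o'
  Position 6: 'o'
  Position 5: 'j'
  Position 4: 'j'
  Position 3: 'a'
  Position 2: 'd'
  Position 1: 'i'
  Position 0: 'h'
Reversed: jioojjadih

jioojjadih


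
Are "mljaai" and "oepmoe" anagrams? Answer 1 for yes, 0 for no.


Strings: "mljaai", "oepmoe"
Sorted first:  aaijlm
Sorted second: eemoop
Differ at position 0: 'a' vs 'e' => not anagrams

0


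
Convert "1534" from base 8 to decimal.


Input: "1534" in base 8
Positional expansion:
  Digit '1' (value 1) x 8^3 = 512
  Digit '5' (value 5) x 8^2 = 320
  Digit '3' (value 3) x 8^1 = 24
  Digit '4' (value 4) x 8^0 = 4
Sum = 860

860


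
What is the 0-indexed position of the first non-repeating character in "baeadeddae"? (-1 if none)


Input: baeadeddae
Character frequencies:
  'a': 3
  'b': 1
  'd': 3
  'e': 3
Scanning left to right for freq == 1:
  Position 0 ('b'): unique! => answer = 0

0


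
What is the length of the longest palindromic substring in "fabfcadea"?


Input: "fabfcadea"
Checking substrings for palindromes:
  No multi-char palindromic substrings found
Longest palindromic substring: "f" with length 1

1


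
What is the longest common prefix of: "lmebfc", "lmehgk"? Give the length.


Words: lmebfc, lmehgk
  Position 0: all 'l' => match
  Position 1: all 'm' => match
  Position 2: all 'e' => match
  Position 3: ('b', 'h') => mismatch, stop
LCP = "lme" (length 3)

3


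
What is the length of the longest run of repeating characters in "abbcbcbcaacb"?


Input: "abbcbcbcaacb"
Scanning for longest run:
  Position 1 ('b'): new char, reset run to 1
  Position 2 ('b'): continues run of 'b', length=2
  Position 3 ('c'): new char, reset run to 1
  Position 4 ('b'): new char, reset run to 1
  Position 5 ('c'): new char, reset run to 1
  Position 6 ('b'): new char, reset run to 1
  Position 7 ('c'): new char, reset run to 1
  Position 8 ('a'): new char, reset run to 1
  Position 9 ('a'): continues run of 'a', length=2
  Position 10 ('c'): new char, reset run to 1
  Position 11 ('b'): new char, reset run to 1
Longest run: 'b' with length 2

2


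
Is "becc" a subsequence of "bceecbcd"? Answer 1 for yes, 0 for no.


Check if "becc" is a subsequence of "bceecbcd"
Greedy scan:
  Position 0 ('b'): matches sub[0] = 'b'
  Position 1 ('c'): no match needed
  Position 2 ('e'): matches sub[1] = 'e'
  Position 3 ('e'): no match needed
  Position 4 ('c'): matches sub[2] = 'c'
  Position 5 ('b'): no match needed
  Position 6 ('c'): matches sub[3] = 'c'
  Position 7 ('d'): no match needed
All 4 characters matched => is a subsequence

1


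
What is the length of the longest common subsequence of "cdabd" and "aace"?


LCS of "cdabd" and "aace"
DP table:
           a    a    c    e
      0    0    0    0    0
  c   0    0    0    1    1
  d   0    0    0    1    1
  a   0    1    1    1    1
  b   0    1    1    1    1
  d   0    1    1    1    1
LCS length = dp[5][4] = 1

1


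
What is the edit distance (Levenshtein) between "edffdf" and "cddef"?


Computing edit distance: "edffdf" -> "cddef"
DP table:
           c    d    d    e    f
      0    1    2    3    4    5
  e   1    1    2    3    3    4
  d   2    2    1    2    3    4
  f   3    3    2    2    3    3
  f   4    4    3    3    3    3
  d   5    5    4    3    4    4
  f   6    6    5    4    4    4
Edit distance = dp[6][5] = 4

4


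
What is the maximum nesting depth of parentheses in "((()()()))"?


Input: "((()()()))"
Tracking depth:
  Position 0 '(': depth becomes 1
  Position 1 '(': depth becomes 2
  Position 2 '(': depth becomes 3
  Position 3 ')': depth becomes 2
  Position 4 '(': depth becomes 3
  Position 5 ')': depth becomes 2
  Position 6 '(': depth becomes 3
  Position 7 ')': depth becomes 2
  Position 8 ')': depth becomes 1
  Position 9 ')': depth becomes 0
Maximum depth reached: 3

3


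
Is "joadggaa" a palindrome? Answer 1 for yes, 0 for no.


Input: joadggaa
Reversed: aaggdaoj
  Compare pos 0 ('j') with pos 7 ('a'): MISMATCH
  Compare pos 1 ('o') with pos 6 ('a'): MISMATCH
  Compare pos 2 ('a') with pos 5 ('g'): MISMATCH
  Compare pos 3 ('d') with pos 4 ('g'): MISMATCH
Result: not a palindrome

0


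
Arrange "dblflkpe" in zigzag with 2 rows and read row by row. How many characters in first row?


Zigzag "dblflkpe" into 2 rows:
Placing characters:
  'd' => row 0
  'b' => row 1
  'l' => row 0
  'f' => row 1
  'l' => row 0
  'k' => row 1
  'p' => row 0
  'e' => row 1
Rows:
  Row 0: "dllp"
  Row 1: "bfke"
First row length: 4

4


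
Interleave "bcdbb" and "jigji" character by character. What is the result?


Interleaving "bcdbb" and "jigji":
  Position 0: 'b' from first, 'j' from second => "bj"
  Position 1: 'c' from first, 'i' from second => "ci"
  Position 2: 'd' from first, 'g' from second => "dg"
  Position 3: 'b' from first, 'j' from second => "bj"
  Position 4: 'b' from first, 'i' from second => "bi"
Result: bjcidgbjbi

bjcidgbjbi


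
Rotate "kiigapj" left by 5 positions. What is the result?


Input: "kiigapj", rotate left by 5
First 5 characters: "kiiga"
Remaining characters: "pj"
Concatenate remaining + first: "pj" + "kiiga" = "pjkiiga"

pjkiiga


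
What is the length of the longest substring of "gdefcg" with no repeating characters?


Input: "gdefcg"
Sliding window (track last position of each char):
  Position 0 ('g'): window [0,0] length 1 -- new best
  Position 1 ('d'): window [0,1] length 2 -- new best
  Position 2 ('e'): window [0,2] length 3 -- new best
  Position 3 ('f'): window [0,3] length 4 -- new best
  Position 4 ('c'): window [0,4] length 5 -- new best
  Position 5 ('g'): repeat (last at 0), move window start to 1
  Position 5 ('g'): window [1,5] length 5
Longest substring with no repeats: "gdefc" with length 5

5


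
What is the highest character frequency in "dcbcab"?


Input: dcbcab
Character counts:
  'a': 1
  'b': 2
  'c': 2
  'd': 1
Maximum frequency: 2

2


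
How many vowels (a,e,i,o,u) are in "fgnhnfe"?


Input: fgnhnfe
Checking each character:
  'f' at position 0: consonant
  'g' at position 1: consonant
  'n' at position 2: consonant
  'h' at position 3: consonant
  'n' at position 4: consonant
  'f' at position 5: consonant
  'e' at position 6: vowel (running total: 1)
Total vowels: 1

1


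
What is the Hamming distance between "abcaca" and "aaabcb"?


Comparing "abcaca" and "aaabcb" position by position:
  Position 0: 'a' vs 'a' => same
  Position 1: 'b' vs 'a' => differ
  Position 2: 'c' vs 'a' => differ
  Position 3: 'a' vs 'b' => differ
  Position 4: 'c' vs 'c' => same
  Position 5: 'a' vs 'b' => differ
Total differences (Hamming distance): 4

4


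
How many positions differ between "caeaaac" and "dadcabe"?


Comparing "caeaaac" and "dadcabe" position by position:
  Position 0: 'c' vs 'd' => DIFFER
  Position 1: 'a' vs 'a' => same
  Position 2: 'e' vs 'd' => DIFFER
  Position 3: 'a' vs 'c' => DIFFER
  Position 4: 'a' vs 'a' => same
  Position 5: 'a' vs 'b' => DIFFER
  Position 6: 'c' vs 'e' => DIFFER
Positions that differ: 5

5


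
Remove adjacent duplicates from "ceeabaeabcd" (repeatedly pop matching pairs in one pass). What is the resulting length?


Input: ceeabaeabcd
Stack-based adjacent duplicate removal:
  Read 'c': push. Stack: c
  Read 'e': push. Stack: ce
  Read 'e': matches stack top 'e' => pop. Stack: c
  Read 'a': push. Stack: ca
  Read 'b': push. Stack: cab
  Read 'a': push. Stack: caba
  Read 'e': push. Stack: cabae
  Read 'a': push. Stack: cabaea
  Read 'b': push. Stack: cabaeab
  Read 'c': push. Stack: cabaeabc
  Read 'd': push. Stack: cabaeabcd
Final stack: "cabaeabcd" (length 9)

9


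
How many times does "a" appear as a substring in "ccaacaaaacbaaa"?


Searching for "a" in "ccaacaaaacbaaa"
Scanning each position:
  Position 0: "c" => no
  Position 1: "c" => no
  Position 2: "a" => MATCH
  Position 3: "a" => MATCH
  Position 4: "c" => no
  Position 5: "a" => MATCH
  Position 6: "a" => MATCH
  Position 7: "a" => MATCH
  Position 8: "a" => MATCH
  Position 9: "c" => no
  Position 10: "b" => no
  Position 11: "a" => MATCH
  Position 12: "a" => MATCH
  Position 13: "a" => MATCH
Total occurrences: 9

9


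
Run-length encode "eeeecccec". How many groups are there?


Input: eeeecccec
Scanning for consecutive runs:
  Group 1: 'e' x 4 (positions 0-3)
  Group 2: 'c' x 3 (positions 4-6)
  Group 3: 'e' x 1 (positions 7-7)
  Group 4: 'c' x 1 (positions 8-8)
Total groups: 4

4


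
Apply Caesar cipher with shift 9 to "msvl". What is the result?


Caesar cipher: shift "msvl" by 9
  'm' (pos 12) + 9 = pos 21 = 'v'
  's' (pos 18) + 9 = pos 1 = 'b'
  'v' (pos 21) + 9 = pos 4 = 'e'
  'l' (pos 11) + 9 = pos 20 = 'u'
Result: vbeu

vbeu


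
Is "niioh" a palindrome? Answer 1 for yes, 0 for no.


Input: niioh
Reversed: hoiin
  Compare pos 0 ('n') with pos 4 ('h'): MISMATCH
  Compare pos 1 ('i') with pos 3 ('o'): MISMATCH
Result: not a palindrome

0


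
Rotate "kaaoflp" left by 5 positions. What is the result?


Input: "kaaoflp", rotate left by 5
First 5 characters: "kaaof"
Remaining characters: "lp"
Concatenate remaining + first: "lp" + "kaaof" = "lpkaaof"

lpkaaof


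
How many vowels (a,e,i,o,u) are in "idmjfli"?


Input: idmjfli
Checking each character:
  'i' at position 0: vowel (running total: 1)
  'd' at position 1: consonant
  'm' at position 2: consonant
  'j' at position 3: consonant
  'f' at position 4: consonant
  'l' at position 5: consonant
  'i' at position 6: vowel (running total: 2)
Total vowels: 2

2


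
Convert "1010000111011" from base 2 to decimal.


Input: "1010000111011" in base 2
Positional expansion:
  Digit '1' (value 1) x 2^12 = 4096
  Digit '0' (value 0) x 2^11 = 0
  Digit '1' (value 1) x 2^10 = 1024
  Digit '0' (value 0) x 2^9 = 0
  Digit '0' (value 0) x 2^8 = 0
  Digit '0' (value 0) x 2^7 = 0
  Digit '0' (value 0) x 2^6 = 0
  Digit '1' (value 1) x 2^5 = 32
  Digit '1' (value 1) x 2^4 = 16
  Digit '1' (value 1) x 2^3 = 8
  Digit '0' (value 0) x 2^2 = 0
  Digit '1' (value 1) x 2^1 = 2
  Digit '1' (value 1) x 2^0 = 1
Sum = 5179

5179


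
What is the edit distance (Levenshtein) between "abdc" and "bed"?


Computing edit distance: "abdc" -> "bed"
DP table:
           b    e    d
      0    1    2    3
  a   1    1    2    3
  b   2    1    2    3
  d   3    2    2    2
  c   4    3    3    3
Edit distance = dp[4][3] = 3

3


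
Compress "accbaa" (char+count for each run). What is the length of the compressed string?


Input: accbaa
Runs:
  'a' x 1 => "a1"
  'c' x 2 => "c2"
  'b' x 1 => "b1"
  'a' x 2 => "a2"
Compressed: "a1c2b1a2"
Compressed length: 8

8


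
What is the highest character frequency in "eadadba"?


Input: eadadba
Character counts:
  'a': 3
  'b': 1
  'd': 2
  'e': 1
Maximum frequency: 3

3


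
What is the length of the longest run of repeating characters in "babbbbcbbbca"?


Input: "babbbbcbbbca"
Scanning for longest run:
  Position 1 ('a'): new char, reset run to 1
  Position 2 ('b'): new char, reset run to 1
  Position 3 ('b'): continues run of 'b', length=2
  Position 4 ('b'): continues run of 'b', length=3
  Position 5 ('b'): continues run of 'b', length=4
  Position 6 ('c'): new char, reset run to 1
  Position 7 ('b'): new char, reset run to 1
  Position 8 ('b'): continues run of 'b', length=2
  Position 9 ('b'): continues run of 'b', length=3
  Position 10 ('c'): new char, reset run to 1
  Position 11 ('a'): new char, reset run to 1
Longest run: 'b' with length 4

4


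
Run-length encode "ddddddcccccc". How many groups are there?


Input: ddddddcccccc
Scanning for consecutive runs:
  Group 1: 'd' x 6 (positions 0-5)
  Group 2: 'c' x 6 (positions 6-11)
Total groups: 2

2


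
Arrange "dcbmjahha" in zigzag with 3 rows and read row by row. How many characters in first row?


Zigzag "dcbmjahha" into 3 rows:
Placing characters:
  'd' => row 0
  'c' => row 1
  'b' => row 2
  'm' => row 1
  'j' => row 0
  'a' => row 1
  'h' => row 2
  'h' => row 1
  'a' => row 0
Rows:
  Row 0: "dja"
  Row 1: "cmah"
  Row 2: "bh"
First row length: 3

3


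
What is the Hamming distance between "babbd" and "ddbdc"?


Comparing "babbd" and "ddbdc" position by position:
  Position 0: 'b' vs 'd' => differ
  Position 1: 'a' vs 'd' => differ
  Position 2: 'b' vs 'b' => same
  Position 3: 'b' vs 'd' => differ
  Position 4: 'd' vs 'c' => differ
Total differences (Hamming distance): 4

4


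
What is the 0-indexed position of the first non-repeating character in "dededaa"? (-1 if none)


Input: dededaa
Character frequencies:
  'a': 2
  'd': 3
  'e': 2
Scanning left to right for freq == 1:
  Position 0 ('d'): freq=3, skip
  Position 1 ('e'): freq=2, skip
  Position 2 ('d'): freq=3, skip
  Position 3 ('e'): freq=2, skip
  Position 4 ('d'): freq=3, skip
  Position 5 ('a'): freq=2, skip
  Position 6 ('a'): freq=2, skip
  No unique character found => answer = -1

-1


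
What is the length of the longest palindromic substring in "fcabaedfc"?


Input: "fcabaedfc"
Checking substrings for palindromes:
  [2:5] "aba" (len 3) => palindrome
Longest palindromic substring: "aba" with length 3

3


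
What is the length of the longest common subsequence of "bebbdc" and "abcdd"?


LCS of "bebbdc" and "abcdd"
DP table:
           a    b    c    d    d
      0    0    0    0    0    0
  b   0    0    1    1    1    1
  e   0    0    1    1    1    1
  b   0    0    1    1    1    1
  b   0    0    1    1    1    1
  d   0    0    1    1    2    2
  c   0    0    1    2    2    2
LCS length = dp[6][5] = 2

2
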